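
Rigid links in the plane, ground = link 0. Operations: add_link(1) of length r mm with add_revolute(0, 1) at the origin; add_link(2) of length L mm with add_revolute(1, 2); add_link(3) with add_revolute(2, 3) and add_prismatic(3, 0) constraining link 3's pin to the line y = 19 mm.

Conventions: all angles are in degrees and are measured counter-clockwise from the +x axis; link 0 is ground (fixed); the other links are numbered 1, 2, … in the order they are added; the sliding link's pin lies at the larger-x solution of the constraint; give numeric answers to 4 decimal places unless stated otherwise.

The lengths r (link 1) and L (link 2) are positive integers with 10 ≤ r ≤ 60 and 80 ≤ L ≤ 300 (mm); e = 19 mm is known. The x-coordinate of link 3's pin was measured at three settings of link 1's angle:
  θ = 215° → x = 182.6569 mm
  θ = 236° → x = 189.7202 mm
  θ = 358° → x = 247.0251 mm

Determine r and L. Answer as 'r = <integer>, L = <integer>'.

constraint per measurement: (x − r cos θ)² + (r sin θ − e)² = L²
subtracting the θ₁ and θ₂ equations cancels the r² and L² terms:
r = (x₁² − x₂²) / (2[(x₁cos θ₁ + e sin θ₁) − (x₂cos θ₂ + e sin θ₂)]) = 33.9998 → r = 34
L² = (x₁ − r cos θ₁)² + (r sin θ₁ − e)² = 45796.0204 → L = 214.0000 → L = 214
check at θ₃=358°: x = 247.0251 (printed 247.0251) ✓

r = 34, L = 214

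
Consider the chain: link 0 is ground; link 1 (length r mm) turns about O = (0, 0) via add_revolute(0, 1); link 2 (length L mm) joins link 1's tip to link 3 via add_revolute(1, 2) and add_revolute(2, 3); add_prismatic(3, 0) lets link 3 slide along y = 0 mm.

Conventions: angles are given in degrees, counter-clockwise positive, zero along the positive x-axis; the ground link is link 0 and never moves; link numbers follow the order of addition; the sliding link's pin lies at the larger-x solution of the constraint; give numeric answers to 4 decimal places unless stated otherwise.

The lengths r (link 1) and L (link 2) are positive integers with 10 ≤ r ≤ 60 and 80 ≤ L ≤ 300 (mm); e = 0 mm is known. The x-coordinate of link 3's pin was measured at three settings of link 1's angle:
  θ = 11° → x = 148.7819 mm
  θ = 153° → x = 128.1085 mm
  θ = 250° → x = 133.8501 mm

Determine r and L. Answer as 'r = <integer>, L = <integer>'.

constraint per measurement: (x − r cos θ)² + (r sin θ − e)² = L²
subtracting the θ₁ and θ₂ equations cancels the r² and L² terms:
r = (x₁² − x₂²) / (2[(x₁cos θ₁ + e sin θ₁) − (x₂cos θ₂ + e sin θ₂)]) = 11.0000 → r = 11
L² = (x₁ − r cos θ₁)² + (r sin θ₁ − e)² = 19043.9899 → L = 138.0000 → L = 138
check at θ₃=250°: x = 133.8501 (printed 133.8501) ✓

r = 11, L = 138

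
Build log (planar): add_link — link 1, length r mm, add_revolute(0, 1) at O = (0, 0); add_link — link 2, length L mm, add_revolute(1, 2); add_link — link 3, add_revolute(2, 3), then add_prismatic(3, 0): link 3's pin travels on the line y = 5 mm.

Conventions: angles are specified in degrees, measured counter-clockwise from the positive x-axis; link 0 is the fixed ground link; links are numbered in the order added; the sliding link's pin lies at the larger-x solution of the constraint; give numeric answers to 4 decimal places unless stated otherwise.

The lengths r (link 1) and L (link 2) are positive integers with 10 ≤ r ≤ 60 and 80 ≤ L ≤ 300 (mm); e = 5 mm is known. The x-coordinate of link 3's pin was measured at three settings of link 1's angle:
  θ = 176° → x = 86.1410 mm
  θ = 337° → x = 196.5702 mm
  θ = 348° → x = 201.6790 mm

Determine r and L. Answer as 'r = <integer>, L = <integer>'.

constraint per measurement: (x − r cos θ)² + (r sin θ − e)² = L²
subtracting the θ₁ and θ₂ equations cancels the r² and L² terms:
r = (x₁² − x₂²) / (2[(x₁cos θ₁ + e sin θ₁) − (x₂cos θ₂ + e sin θ₂)]) = 59.0000 → r = 59
L² = (x₁ − r cos θ₁)² + (r sin θ₁ − e)² = 21024.9930 → L = 145.0000 → L = 145
check at θ₃=348°: x = 201.6790 (printed 201.6790) ✓

r = 59, L = 145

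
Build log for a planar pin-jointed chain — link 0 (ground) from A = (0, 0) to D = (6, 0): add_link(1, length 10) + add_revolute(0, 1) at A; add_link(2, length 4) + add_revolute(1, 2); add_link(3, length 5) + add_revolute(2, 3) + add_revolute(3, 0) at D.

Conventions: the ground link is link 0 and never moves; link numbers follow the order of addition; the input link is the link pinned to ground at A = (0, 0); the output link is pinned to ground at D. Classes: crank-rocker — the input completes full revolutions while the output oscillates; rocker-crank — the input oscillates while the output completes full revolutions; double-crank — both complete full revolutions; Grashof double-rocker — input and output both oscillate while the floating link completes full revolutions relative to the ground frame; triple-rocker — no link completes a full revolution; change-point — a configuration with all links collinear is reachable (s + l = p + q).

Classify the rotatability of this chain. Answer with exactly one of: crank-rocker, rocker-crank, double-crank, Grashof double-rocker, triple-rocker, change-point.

lengths: ground=6, input=10, coupler=4, output=5
sorted: s=4 (shortest), l=10 (longest), p+q=11
s + l = 14 vs p + q = 11
s + l > p + q → non-Grashof → no link fully rotates → triple-rocker

triple-rocker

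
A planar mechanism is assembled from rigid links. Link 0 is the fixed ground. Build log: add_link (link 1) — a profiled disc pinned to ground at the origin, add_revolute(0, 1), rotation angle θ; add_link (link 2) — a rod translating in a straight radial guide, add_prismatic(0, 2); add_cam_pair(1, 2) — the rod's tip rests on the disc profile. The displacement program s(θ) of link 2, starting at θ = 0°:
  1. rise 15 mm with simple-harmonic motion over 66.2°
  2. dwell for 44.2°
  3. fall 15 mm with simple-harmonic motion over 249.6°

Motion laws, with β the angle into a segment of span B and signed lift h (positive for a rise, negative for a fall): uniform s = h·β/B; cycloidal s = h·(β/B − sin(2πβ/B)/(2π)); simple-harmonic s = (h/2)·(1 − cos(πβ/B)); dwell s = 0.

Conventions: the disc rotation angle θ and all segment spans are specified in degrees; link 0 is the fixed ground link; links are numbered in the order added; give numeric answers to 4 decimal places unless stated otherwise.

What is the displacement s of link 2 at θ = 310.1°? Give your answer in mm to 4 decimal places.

seg 1 [0°–66.2°] simple-harmonic, h=15: full span → s += 15 → s = 15.0000
seg 2 [66.2°–110.4°] dwell: s stays 15.0000
seg 3 [110.4°–360°] simple-harmonic, h=-15: θ=310.1° here. β=199.7, B=249.6. -15/2·(1 − cos(π·0.8001)) = -13.5687 → s = 1.4313

1.4313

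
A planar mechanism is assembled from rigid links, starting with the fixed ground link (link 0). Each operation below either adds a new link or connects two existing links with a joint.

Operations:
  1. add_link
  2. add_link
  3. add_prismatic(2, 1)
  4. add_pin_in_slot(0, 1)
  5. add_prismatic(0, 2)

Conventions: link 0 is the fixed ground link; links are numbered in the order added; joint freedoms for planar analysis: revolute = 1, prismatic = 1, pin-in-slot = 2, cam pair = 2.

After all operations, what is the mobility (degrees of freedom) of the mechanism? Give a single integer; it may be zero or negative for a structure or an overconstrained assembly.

ground; <1,0,0>
#1 <2,0,0>
#2 <3,0,0>
P:2↔1 J1 <3,1,0>
PS:0↔1 J2 <3,1,1>
P:0↔2 J1 <3,2,1>
3×2 − 2×2 − 1×1 = 1

M = 1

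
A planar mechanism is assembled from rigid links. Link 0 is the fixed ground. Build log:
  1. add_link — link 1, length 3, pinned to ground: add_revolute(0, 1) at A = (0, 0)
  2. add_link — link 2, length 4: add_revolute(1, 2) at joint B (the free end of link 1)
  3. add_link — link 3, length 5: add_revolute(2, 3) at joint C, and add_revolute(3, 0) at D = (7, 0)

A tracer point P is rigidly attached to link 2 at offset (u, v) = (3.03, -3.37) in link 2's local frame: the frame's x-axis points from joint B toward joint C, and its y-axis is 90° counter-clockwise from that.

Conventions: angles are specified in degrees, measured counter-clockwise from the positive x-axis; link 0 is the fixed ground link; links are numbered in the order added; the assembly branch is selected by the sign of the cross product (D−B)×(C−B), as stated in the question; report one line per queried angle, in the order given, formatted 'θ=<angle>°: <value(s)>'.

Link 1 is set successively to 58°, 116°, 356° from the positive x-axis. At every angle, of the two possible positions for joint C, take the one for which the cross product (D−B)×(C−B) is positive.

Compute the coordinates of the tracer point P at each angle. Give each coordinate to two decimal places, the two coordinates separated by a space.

A=(0,0), D=(7.00,0)
θ=58°: B = A + 3.00·(cos58°, sin58°) = (1.5898, 2.5441)
θ=58°: |BD| = 5.9786
θ=58°: circle(B,4.00) ∩ circle(D,5.00): a=2.2366, h=3.3163
θ=58°:   candidates: C₊=(5.0250,4.5934) cross=19.827; C₋=(2.2025,-1.4086) cross=-19.827
θ=58°:   branch + wants cross > 0 → take C=(5.0250,4.5934) (cross=19.827)
θ=58°: ex = (C−B)/|BC| = (0.8588,0.5123); ey = (-0.5123,0.8588)
θ=58°: P = B + 3.03·ex + -3.37·ey = (5.9184,1.2023)
θ=116°: B = A + 3.00·(cos116°, sin116°) = (-1.3151, 2.6964)
θ=116°: |BD| = 8.7414
θ=116°: circle(B,4.00) ∩ circle(D,5.00): a=3.8559, h=1.0640
θ=116°:   candidates: C₊=(2.6810,2.5191) cross=9.301; C₋=(2.0246,0.4949) cross=-9.301
θ=116°:   branch + wants cross > 0 → take C=(2.6810,2.5191) (cross=9.301)
θ=116°: ex = (C−B)/|BC| = (0.9990,-0.0443); ey = (0.0443,0.9990)
θ=116°: P = B + 3.03·ex + -3.37·ey = (1.5625,-0.8046)
θ=356°: B = A + 3.00·(cos356°, sin356°) = (2.9927, -0.2093)
θ=356°: |BD| = 4.0128
θ=356°: circle(B,4.00) ∩ circle(D,5.00): a=0.8850, h=3.9009
θ=356°:   candidates: C₊=(3.6730,3.7325) cross=15.653; C₋=(4.0799,-4.0587) cross=-15.653
θ=356°:   branch + wants cross > 0 → take C=(3.6730,3.7325) (cross=15.653)
θ=356°: ex = (C−B)/|BC| = (0.1701,0.9854); ey = (-0.9854,0.1701)
θ=356°: P = B + 3.03·ex + -3.37·ey = (6.8289,2.2034)

θ=58°: 5.92 1.20
θ=116°: 1.56 -0.80
θ=356°: 6.83 2.20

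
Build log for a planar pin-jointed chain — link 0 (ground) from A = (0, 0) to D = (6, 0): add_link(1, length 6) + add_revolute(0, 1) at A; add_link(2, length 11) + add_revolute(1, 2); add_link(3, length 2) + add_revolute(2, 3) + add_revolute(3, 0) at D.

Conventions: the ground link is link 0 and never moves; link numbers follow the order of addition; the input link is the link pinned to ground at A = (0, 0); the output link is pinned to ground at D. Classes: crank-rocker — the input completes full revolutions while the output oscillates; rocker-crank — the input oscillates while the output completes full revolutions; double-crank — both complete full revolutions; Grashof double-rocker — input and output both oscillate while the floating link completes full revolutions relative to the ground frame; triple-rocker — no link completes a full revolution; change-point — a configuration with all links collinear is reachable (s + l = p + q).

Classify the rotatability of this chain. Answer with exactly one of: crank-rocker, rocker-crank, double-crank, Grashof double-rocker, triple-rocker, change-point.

lengths: ground=6, input=6, coupler=11, output=2
sorted: s=2 (shortest), l=11 (longest), p+q=12
s + l = 13 vs p + q = 12
s + l > p + q → non-Grashof → no link fully rotates → triple-rocker

triple-rocker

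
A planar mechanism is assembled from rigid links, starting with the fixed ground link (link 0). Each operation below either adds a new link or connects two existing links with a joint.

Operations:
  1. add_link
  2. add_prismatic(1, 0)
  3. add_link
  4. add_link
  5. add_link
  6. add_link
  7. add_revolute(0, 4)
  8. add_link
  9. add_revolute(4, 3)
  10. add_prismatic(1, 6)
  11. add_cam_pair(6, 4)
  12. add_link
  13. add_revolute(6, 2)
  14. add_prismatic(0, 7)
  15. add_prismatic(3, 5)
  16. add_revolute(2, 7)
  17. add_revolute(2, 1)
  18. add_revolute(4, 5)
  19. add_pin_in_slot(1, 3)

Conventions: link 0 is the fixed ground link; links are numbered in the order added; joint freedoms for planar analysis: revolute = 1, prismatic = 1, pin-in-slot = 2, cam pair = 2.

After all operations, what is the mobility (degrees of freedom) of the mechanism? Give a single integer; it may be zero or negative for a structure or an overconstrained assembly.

ground; <1,0,0>
#1 <2,0,0>
P:1↔0 J1 <2,1,0>
#2 <3,1,0>
#3 <4,1,0>
#4 <5,1,0>
#5 <6,1,0>
R:0↔4 J1 <6,2,0>
#6 <7,2,0>
R:4↔3 J1 <7,3,0>
P:1↔6 J1 <7,4,0>
C:6↔4 J2 <7,4,1>
#7 <8,4,1>
R:6↔2 J1 <8,5,1>
P:0↔7 J1 <8,6,1>
P:3↔5 J1 <8,7,1>
R:2↔7 J1 <8,8,1>
R:2↔1 J1 <8,9,1>
R:4↔5 J1 <8,10,1>
PS:1↔3 J2 <8,10,2>
3×7 − 2×10 − 1×2 = -1

M = -1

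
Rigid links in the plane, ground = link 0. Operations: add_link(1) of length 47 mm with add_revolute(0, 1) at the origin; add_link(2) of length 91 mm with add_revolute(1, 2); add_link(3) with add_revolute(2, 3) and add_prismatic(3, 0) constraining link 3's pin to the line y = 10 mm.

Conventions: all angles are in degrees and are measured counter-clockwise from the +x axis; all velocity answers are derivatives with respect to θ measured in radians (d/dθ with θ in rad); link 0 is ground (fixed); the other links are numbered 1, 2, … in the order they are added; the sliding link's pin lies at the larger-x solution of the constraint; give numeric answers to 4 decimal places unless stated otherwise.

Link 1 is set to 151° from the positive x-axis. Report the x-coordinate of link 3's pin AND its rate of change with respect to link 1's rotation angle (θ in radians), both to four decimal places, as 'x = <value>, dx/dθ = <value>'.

geometry: r = 47 mm, L = 91 mm, e = 10 mm
crank pin P = (r cos θ, r sin θ) = (-41.107126, 22.786052)
h = r sin θ − e = 22.786052 − 10 = 12.786052
x = r cos θ + √(L² − h²) = -41.107126 + 90.097263 = 48.990137
dx/dθ = −r sin θ − h·r cos θ/√(L² − h²) (θ in radians; h = 12.786052) = -16.952380

x = 48.9901, dx/dθ = -16.9524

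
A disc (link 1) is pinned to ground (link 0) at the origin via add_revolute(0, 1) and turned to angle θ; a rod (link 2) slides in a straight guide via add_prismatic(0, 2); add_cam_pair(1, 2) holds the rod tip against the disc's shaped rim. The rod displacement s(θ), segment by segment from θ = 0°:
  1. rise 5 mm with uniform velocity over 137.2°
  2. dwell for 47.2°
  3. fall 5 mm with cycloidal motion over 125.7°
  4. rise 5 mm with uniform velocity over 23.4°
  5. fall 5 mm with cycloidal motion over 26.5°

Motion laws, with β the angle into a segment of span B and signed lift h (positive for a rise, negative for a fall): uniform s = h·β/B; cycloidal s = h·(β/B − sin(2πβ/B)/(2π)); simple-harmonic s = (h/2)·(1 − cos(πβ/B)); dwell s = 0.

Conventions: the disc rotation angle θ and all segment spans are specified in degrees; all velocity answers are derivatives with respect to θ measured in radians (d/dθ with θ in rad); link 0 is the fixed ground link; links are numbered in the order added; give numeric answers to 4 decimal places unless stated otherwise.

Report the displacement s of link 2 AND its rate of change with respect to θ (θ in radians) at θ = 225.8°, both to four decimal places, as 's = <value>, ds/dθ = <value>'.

segment 1 (0° to 137.2°, uniform, h = 5) is passed completely: s = 0.0000 + (5) = 5.0000
segment 2 (137.2° to 184.4°, dwell): s unchanged at 5.0000
θ = 225.8° falls in segment 3 (184.4° to 310.1°, cycloidal, h = -5): β = 225.8 − 184.4 = 41.4°, B = 125.7°; Δs = -5·(0.3294 − sin(2π·0.3294)/(2π)) = -0.9479; s = 5.0000 − 0.9479 = 4.0521
velocity in seg [184.4°–310.1°] (cycloidal), θ in radians: β = 41.4° = 0.7226 rad, B = 125.7° = 2.1939 rad; ds/dθ = (h/B)(1 − cos(2πβ/B)) = ((-5)/2.1939)(1 − cos(2π·0.3294)) = -3.368923 mm/rad

s = 4.0521, ds/dθ = -3.3689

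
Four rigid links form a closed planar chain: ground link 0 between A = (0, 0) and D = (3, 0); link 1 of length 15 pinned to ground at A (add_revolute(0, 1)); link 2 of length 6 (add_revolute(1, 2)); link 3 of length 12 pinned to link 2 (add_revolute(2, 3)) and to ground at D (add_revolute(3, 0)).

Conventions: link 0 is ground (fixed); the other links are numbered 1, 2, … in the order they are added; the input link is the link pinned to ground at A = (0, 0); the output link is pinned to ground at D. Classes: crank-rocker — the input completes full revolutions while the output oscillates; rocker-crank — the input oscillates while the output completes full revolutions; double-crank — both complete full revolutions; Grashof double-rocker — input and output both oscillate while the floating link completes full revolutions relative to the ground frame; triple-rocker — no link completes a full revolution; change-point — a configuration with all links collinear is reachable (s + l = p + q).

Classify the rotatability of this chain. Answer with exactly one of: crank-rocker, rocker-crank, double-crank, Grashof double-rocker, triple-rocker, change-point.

lengths: ground=3, input=15, coupler=6, output=12
sorted: s=3 (shortest), l=15 (longest), p+q=18
s + l = 18 vs p + q = 18
s + l = p + q → change-point (collinear configuration reachable)

change-point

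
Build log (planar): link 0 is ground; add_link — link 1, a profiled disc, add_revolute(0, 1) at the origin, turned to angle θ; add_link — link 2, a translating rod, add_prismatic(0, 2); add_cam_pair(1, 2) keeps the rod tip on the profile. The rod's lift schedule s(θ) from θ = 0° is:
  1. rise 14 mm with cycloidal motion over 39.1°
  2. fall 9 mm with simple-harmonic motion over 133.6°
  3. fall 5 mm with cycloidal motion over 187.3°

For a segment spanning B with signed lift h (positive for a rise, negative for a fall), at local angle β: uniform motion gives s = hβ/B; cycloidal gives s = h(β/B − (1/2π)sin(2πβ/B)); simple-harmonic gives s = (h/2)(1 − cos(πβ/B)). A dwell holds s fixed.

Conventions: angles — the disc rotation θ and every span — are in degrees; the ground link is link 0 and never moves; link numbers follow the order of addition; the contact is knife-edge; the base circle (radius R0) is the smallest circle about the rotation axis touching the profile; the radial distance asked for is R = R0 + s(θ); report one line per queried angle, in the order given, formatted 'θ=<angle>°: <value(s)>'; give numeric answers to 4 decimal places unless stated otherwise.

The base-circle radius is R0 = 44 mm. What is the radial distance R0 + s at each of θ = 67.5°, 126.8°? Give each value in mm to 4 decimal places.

seg 1 [0°–39.1°] cycloidal, h=14: full span → s += 14 → s = 14.0000
seg 2 [39.1°–172.7°] simple-harmonic, h=-9: θ=67.5° here. β=28.4, B=133.6. -9/2·(1 − cos(π·0.2126)) = -0.9667 → s = 13.0333
seg 2 [39.1°–172.7°] simple-harmonic, h=-9: θ=126.8° here. β=87.7, B=133.6. -9/2·(1 − cos(π·0.6564)) = -6.6236 → s = 7.3764
θ=67.5°: R = R0 + s = 44 + 13.0333 = 57.0333
θ=126.8°: R = R0 + s = 44 + 7.3764 = 51.3764

θ=67.5°: 57.0333
θ=126.8°: 51.3764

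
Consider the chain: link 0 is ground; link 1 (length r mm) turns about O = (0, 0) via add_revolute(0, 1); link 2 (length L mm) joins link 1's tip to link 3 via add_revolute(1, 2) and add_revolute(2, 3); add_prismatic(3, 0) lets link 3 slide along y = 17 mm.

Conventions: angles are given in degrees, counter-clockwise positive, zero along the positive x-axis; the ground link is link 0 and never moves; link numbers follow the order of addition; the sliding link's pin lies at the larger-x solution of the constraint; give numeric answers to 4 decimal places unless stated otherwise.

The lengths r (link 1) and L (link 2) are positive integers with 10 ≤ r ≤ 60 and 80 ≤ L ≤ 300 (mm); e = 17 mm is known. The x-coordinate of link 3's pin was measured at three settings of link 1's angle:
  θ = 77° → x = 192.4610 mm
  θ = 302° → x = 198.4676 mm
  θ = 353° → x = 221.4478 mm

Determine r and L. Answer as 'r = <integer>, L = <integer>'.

constraint per measurement: (x − r cos θ)² + (r sin θ − e)² = L²
subtracting the θ₁ and θ₂ equations cancels the r² and L² terms:
r = (x₁² − x₂²) / (2[(x₁cos θ₁ + e sin θ₁) − (x₂cos θ₂ + e sin θ₂)]) = 38.0004 → r = 38
L² = (x₁ − r cos θ₁)² + (r sin θ₁ − e)² = 34224.9832 → L = 185.0000 → L = 185
check at θ₃=353°: x = 221.4478 (printed 221.4478) ✓

r = 38, L = 185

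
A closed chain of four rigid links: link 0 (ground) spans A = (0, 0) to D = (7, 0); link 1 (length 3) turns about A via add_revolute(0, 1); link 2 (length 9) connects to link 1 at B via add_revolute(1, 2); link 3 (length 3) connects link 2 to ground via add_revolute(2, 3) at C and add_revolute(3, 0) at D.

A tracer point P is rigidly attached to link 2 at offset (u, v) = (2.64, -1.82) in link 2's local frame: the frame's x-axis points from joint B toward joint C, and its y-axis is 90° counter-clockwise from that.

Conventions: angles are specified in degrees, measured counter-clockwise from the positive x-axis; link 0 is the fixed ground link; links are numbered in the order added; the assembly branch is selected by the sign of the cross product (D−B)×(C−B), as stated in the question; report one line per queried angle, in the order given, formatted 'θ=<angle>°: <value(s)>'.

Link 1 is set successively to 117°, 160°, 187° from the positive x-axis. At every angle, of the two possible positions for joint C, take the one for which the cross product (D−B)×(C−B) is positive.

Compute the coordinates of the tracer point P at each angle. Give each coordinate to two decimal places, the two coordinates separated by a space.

A=(0,0), D=(7.00,0)
θ=117°: B = A + 3.00·(cos117°, sin117°) = (-1.3620, 2.6730)
θ=117°: |BD| = 8.7788
θ=117°: circle(B,9.00) ∩ circle(D,3.00): a=8.4902, h=2.9861
θ=117°:   candidates: C₊=(7.6343,2.9322) cross=26.214; C₋=(5.8159,-2.7564) cross=-26.214
θ=117°:   branch + wants cross > 0 → take C=(7.6343,2.9322) (cross=26.214)
θ=117°: ex = (C−B)/|BC| = (0.9996,0.0288); ey = (-0.0288,0.9996)
θ=117°: P = B + 2.64·ex + -1.82·ey = (1.3293,0.9298)
θ=160°: B = A + 3.00·(cos160°, sin160°) = (-2.8191, 1.0261)
θ=160°: |BD| = 9.8725
θ=160°: circle(B,9.00) ∩ circle(D,3.00): a=8.5827, h=2.7086
θ=160°:   candidates: C₊=(5.9987,2.8280) cross=26.741; C₋=(5.4357,-2.5599) cross=-26.741
θ=160°:   branch + wants cross > 0 → take C=(5.9987,2.8280) (cross=26.741)
θ=160°: ex = (C−B)/|BC| = (0.9798,0.2002); ey = (-0.2002,0.9798)
θ=160°: P = B + 2.64·ex + -1.82·ey = (0.1319,-0.2285)
θ=187°: B = A + 3.00·(cos187°, sin187°) = (-2.9776, -0.3656)
θ=187°: |BD| = 9.9843
θ=187°: circle(B,9.00) ∩ circle(D,3.00): a=8.5978, h=2.6604
θ=187°:   candidates: C₊=(5.5170,2.6078) cross=26.562; C₋=(5.7118,-2.7094) cross=-26.562
θ=187°:   branch + wants cross > 0 → take C=(5.5170,2.6078) (cross=26.562)
θ=187°: ex = (C−B)/|BC| = (0.9438,0.3304); ey = (-0.3304,0.9438)
θ=187°: P = B + 2.64·ex + -1.82·ey = (0.1154,-1.2112)

θ=117°: 1.33 0.93
θ=160°: 0.13 -0.23
θ=187°: 0.12 -1.21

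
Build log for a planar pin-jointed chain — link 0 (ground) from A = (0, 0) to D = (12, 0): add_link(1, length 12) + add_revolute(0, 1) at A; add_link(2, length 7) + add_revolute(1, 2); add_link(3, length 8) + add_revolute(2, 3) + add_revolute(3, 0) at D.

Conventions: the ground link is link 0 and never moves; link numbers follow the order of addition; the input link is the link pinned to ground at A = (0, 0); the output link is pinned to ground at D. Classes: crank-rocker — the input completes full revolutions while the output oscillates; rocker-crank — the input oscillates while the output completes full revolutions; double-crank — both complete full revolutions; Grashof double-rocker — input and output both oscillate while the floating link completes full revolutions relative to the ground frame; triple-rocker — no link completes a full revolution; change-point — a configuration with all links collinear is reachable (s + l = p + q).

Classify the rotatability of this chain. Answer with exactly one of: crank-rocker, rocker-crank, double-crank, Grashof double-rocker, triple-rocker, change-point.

lengths: ground=12, input=12, coupler=7, output=8
sorted: s=7 (shortest), l=12 (longest), p+q=20
s + l = 19 vs p + q = 20
s + l < p + q (Grashof) with shortest = coupler link → Grashof double-rocker

Grashof double-rocker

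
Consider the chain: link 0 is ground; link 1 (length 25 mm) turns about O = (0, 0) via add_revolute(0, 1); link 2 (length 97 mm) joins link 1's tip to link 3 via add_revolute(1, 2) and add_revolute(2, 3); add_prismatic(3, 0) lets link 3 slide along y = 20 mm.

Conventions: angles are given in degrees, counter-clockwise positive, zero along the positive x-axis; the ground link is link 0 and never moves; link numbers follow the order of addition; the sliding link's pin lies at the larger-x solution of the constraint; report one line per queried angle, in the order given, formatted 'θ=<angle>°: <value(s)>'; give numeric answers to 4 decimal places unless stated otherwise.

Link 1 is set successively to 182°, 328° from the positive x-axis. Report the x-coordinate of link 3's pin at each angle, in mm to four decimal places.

geometry: r = 25 mm, L = 97 mm, e = 20 mm
θ=182°: crank pin P = (r cos θ, r sin θ) = (-24.984771, -0.872487)
θ=182°: h = r sin θ − e = -0.872487 − 20 = -20.872487
θ=182°: x = r cos θ + √(L² − h²) = -24.984771 + 94.727711 = 69.742941
θ=328°: crank pin P = (r cos θ, r sin θ) = (21.201202, -13.247982)
θ=328°: h = r sin θ − e = -13.247982 − 20 = -33.247982
θ=328°: x = r cos θ + √(L² − h²) = 21.201202 + 91.123936 = 112.325138

θ=182°: 69.7429
θ=328°: 112.3251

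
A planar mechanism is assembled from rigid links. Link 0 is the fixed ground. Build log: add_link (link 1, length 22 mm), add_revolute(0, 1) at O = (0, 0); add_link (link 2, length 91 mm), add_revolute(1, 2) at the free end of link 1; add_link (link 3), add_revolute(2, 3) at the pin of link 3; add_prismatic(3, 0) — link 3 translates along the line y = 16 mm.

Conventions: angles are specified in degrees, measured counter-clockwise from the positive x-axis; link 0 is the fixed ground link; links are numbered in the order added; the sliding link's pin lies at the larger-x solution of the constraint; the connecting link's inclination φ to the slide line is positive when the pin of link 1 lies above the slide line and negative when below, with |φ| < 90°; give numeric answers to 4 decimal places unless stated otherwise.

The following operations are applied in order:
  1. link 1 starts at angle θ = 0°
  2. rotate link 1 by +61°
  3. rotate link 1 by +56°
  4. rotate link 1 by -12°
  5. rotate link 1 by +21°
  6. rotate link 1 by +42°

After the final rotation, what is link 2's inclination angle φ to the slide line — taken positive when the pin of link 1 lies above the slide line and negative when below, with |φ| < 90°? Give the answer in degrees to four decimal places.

geometry: r = 22 mm, L = 91 mm, e = 16 mm; θ starts at 0°
rotate link 1 by +61°: θ ← 0° +61° = 61°
rotate link 1 by +56°: θ ← 61° +56° = 117°
rotate link 1 by -12°: θ ← 117° -12° = 105°
rotate link 1 by +21°: θ ← 105° +21° = 126°
rotate link 1 by +42°: θ ← 126° +42° = 168°
h = r sin θ − e = 4.574057 − 16 = -11.425943
sin φ = h / L = -11.425943 / 91 = -0.12555981
φ = arcsin(-0.12555981) = -7.213085°

-7.2131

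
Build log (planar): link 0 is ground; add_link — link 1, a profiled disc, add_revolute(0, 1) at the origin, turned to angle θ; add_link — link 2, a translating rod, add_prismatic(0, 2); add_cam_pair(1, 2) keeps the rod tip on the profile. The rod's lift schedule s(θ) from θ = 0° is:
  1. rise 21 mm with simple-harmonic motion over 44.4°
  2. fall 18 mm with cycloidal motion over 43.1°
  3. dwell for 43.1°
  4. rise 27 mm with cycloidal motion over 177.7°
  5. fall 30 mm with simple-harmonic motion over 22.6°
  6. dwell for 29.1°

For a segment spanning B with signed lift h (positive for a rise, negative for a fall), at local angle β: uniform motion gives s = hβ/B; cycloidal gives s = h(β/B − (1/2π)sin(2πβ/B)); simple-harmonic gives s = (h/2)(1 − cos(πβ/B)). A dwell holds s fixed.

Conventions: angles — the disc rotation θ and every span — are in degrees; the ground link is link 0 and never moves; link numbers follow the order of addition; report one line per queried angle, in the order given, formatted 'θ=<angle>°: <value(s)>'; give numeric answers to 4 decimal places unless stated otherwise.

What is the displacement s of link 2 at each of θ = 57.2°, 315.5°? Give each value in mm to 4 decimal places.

seg 1 [0°–44.4°] simple-harmonic, h=21: full span → s += 21 → s = 21.0000
seg 2 [44.4°–87.5°] cycloidal, h=-18: θ=57.2° here. β=12.8, B=43.1. -18·(0.2970 − sin(2π·0.2970)/(2π)) = -2.6048 → s = 18.3952
seg 2 [44.4°–87.5°] cycloidal, h=-18: full span → s += -18 → s = 3.0000
seg 3 [87.5°–130.6°] dwell: s stays 3.0000
seg 4 [130.6°–308.3°] cycloidal, h=27: full span → s += 27 → s = 30.0000
seg 5 [308.3°–330.9°] simple-harmonic, h=-30: θ=315.5° here. β=7.2, B=22.6. -30/2·(1 − cos(π·0.3186)) = -6.9063 → s = 23.0937

θ=57.2°: 18.3952
θ=315.5°: 23.0937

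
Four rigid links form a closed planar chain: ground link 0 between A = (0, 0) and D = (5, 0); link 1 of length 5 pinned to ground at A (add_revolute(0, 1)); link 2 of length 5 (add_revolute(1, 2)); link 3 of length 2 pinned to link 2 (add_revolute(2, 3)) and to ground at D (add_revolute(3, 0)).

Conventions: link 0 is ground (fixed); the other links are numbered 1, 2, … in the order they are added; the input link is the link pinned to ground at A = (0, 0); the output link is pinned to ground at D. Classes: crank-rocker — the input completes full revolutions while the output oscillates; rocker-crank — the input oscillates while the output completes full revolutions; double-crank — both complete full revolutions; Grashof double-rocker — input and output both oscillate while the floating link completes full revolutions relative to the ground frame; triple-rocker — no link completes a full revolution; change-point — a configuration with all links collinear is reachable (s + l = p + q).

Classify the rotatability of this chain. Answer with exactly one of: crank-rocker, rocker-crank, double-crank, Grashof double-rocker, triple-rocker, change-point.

lengths: ground=5, input=5, coupler=5, output=2
sorted: s=2 (shortest), l=5 (longest), p+q=10
s + l = 7 vs p + q = 10
s + l < p + q (Grashof) with shortest = output link → rocker-crank

rocker-crank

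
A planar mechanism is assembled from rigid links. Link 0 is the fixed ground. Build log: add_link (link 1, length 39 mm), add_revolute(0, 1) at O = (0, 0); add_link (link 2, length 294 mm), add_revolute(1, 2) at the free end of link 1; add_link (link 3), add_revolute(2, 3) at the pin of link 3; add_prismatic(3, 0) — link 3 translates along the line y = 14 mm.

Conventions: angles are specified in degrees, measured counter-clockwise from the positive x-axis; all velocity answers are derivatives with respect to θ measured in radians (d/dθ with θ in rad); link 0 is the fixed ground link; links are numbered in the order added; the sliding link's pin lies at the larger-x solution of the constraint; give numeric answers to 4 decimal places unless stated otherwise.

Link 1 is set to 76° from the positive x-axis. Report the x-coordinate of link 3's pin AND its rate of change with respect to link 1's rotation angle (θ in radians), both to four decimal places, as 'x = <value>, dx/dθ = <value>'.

geometry: r = 39 mm, L = 294 mm, e = 14 mm
crank pin P = (r cos θ, r sin θ) = (9.434954, 37.841533)
h = r sin θ − e = 37.841533 − 14 = 23.841533
x = r cos θ + √(L² − h²) = 9.434954 + 293.031707 = 302.466661
dx/dθ = −r sin θ − h·r cos θ/√(L² − h²) (θ in radians; h = 23.841533) = -38.609176

x = 302.4667, dx/dθ = -38.6092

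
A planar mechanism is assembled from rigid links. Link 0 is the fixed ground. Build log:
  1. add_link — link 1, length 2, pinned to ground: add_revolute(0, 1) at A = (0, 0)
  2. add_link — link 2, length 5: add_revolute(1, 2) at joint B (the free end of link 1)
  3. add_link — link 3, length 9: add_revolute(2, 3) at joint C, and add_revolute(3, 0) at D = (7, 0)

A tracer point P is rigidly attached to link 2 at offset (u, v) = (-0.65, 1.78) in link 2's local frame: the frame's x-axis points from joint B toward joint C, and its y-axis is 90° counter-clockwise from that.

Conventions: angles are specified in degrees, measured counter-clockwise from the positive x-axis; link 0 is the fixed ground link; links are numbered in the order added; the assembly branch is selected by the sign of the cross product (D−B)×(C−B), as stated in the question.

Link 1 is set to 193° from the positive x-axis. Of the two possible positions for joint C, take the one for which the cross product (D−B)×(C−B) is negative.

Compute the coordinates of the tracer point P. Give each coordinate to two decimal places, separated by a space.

A=(0,0), D=(7.00,0)
B = A + 2.00·(cos193°, sin193°) = (-1.9487, -0.4499)
|BD| = 8.9600
circle(B,5.00) ∩ circle(D,9.00): a=1.3550, h=4.8129
  candidates: C₊=(-0.8371,4.4250) cross=43.124; C₋=(-0.3537,-5.1887) cross=-43.124
  branch - wants cross < 0 → take C=(-0.3537,-5.1887) (cross=-43.124)
ex = (C−B)/|BC| = (0.3190,-0.9478); ey = (0.9478,0.3190)
P = B + -0.65·ex + 1.78·ey = (-0.4691,0.7340)

-0.47 0.73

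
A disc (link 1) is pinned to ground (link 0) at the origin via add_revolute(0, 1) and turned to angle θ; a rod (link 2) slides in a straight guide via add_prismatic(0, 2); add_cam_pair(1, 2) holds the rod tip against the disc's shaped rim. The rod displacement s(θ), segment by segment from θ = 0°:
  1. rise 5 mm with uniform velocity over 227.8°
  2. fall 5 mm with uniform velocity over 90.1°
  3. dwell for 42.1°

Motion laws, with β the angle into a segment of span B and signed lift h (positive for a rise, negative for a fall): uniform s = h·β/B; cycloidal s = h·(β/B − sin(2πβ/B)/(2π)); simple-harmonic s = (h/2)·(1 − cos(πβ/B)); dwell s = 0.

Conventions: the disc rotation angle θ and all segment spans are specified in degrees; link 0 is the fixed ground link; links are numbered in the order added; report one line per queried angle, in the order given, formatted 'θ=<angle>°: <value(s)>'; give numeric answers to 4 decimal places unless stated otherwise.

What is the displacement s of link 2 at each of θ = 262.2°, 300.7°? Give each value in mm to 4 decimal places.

segment 1 (0° to 227.8°, uniform, h = 5) is passed completely: s = 0.0000 + (5) = 5.0000
θ = 262.2° falls in segment 2 (227.8° to 317.9°, uniform, h = -5): β = 262.2 − 227.8 = 34.4°, B = 90.1°; Δs = -5·34.4/90.1 = -1.9090; s = 5.0000 − 1.9090 = 3.0910
θ = 300.7° falls in segment 2 (227.8° to 317.9°, uniform, h = -5): β = 300.7 − 227.8 = 72.9°, B = 90.1°; Δs = -5·72.9/90.1 = -4.0455; s = 5.0000 − 4.0455 = 0.9545

θ=262.2°: 3.0910
θ=300.7°: 0.9545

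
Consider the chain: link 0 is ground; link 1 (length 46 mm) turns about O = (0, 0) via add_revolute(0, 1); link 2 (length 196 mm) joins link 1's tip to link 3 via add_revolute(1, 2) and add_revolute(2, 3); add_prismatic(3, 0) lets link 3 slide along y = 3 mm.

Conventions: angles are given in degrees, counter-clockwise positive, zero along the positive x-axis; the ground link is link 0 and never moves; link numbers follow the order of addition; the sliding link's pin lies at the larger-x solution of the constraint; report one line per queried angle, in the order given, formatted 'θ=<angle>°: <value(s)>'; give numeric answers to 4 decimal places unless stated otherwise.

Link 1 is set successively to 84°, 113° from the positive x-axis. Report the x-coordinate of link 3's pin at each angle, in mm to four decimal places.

geometry: r = 46 mm, L = 196 mm, e = 3 mm
θ=84°: crank pin P = (r cos θ, r sin θ) = (4.808309, 45.748007)
θ=84°: h = r sin θ − e = 45.748007 − 3 = 42.748007
θ=84°: x = r cos θ + √(L² − h²) = 4.808309 + 191.281489 = 196.089798
θ=113°: crank pin P = (r cos θ, r sin θ) = (-17.973632, 42.343223)
θ=113°: h = r sin θ − e = 42.343223 − 3 = 39.343223
θ=113°: x = r cos θ + √(L² − h²) = -17.973632 + 192.010705 = 174.037073

θ=84°: 196.0898
θ=113°: 174.0371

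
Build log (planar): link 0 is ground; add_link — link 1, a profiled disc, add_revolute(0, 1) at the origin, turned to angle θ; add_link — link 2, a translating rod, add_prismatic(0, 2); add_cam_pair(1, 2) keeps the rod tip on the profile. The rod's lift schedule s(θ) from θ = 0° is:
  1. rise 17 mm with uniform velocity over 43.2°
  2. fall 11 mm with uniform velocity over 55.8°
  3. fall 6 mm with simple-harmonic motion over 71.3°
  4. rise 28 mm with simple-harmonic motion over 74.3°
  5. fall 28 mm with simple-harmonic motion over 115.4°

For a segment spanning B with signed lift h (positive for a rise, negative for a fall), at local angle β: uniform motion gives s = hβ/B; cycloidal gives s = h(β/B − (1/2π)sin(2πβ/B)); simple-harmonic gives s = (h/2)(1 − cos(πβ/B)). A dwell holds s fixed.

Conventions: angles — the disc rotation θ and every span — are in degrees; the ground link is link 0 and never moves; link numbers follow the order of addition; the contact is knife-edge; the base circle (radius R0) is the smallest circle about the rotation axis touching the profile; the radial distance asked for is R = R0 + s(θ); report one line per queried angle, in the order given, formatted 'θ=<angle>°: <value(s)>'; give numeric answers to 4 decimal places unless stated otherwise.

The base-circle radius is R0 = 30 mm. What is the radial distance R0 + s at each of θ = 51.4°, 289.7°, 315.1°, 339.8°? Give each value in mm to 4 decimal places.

seg 1 [0°–43.2°] uniform, h=17: full span → s += 17 → s = 17.0000
seg 2 [43.2°–99°] uniform, h=-11: θ=51.4° here. β=8.2, B=55.8. -11·8.2/55.8 = -1.6165 → s = 15.3835
seg 2 [43.2°–99°] uniform, h=-11: full span → s += -11 → s = 6.0000
seg 3 [99°–170.3°] simple-harmonic, h=-6: full span → s += -6 → s = 0.0000
seg 4 [170.3°–244.6°] simple-harmonic, h=28: full span → s += 28 → s = 28.0000
seg 5 [244.6°–360°] simple-harmonic, h=-28: θ=289.7° here. β=45.1, B=115.4. -28/2·(1 − cos(π·0.3908)) = -9.2914 → s = 18.7086
seg 5 [244.6°–360°] simple-harmonic, h=-28: θ=315.1° here. β=70.5, B=115.4. -28/2·(1 − cos(π·0.6109)) = -18.7803 → s = 9.2197
seg 5 [244.6°–360°] simple-harmonic, h=-28: θ=339.8° here. β=95.2, B=115.4. -28/2·(1 − cos(π·0.8250)) = -25.9360 → s = 2.0640
θ=51.4°: R = R0 + s = 30 + 15.3835 = 45.3835
θ=289.7°: R = R0 + s = 30 + 18.7086 = 48.7086
θ=315.1°: R = R0 + s = 30 + 9.2197 = 39.2197
θ=339.8°: R = R0 + s = 30 + 2.0640 = 32.0640

θ=51.4°: 45.3835
θ=289.7°: 48.7086
θ=315.1°: 39.2197
θ=339.8°: 32.0640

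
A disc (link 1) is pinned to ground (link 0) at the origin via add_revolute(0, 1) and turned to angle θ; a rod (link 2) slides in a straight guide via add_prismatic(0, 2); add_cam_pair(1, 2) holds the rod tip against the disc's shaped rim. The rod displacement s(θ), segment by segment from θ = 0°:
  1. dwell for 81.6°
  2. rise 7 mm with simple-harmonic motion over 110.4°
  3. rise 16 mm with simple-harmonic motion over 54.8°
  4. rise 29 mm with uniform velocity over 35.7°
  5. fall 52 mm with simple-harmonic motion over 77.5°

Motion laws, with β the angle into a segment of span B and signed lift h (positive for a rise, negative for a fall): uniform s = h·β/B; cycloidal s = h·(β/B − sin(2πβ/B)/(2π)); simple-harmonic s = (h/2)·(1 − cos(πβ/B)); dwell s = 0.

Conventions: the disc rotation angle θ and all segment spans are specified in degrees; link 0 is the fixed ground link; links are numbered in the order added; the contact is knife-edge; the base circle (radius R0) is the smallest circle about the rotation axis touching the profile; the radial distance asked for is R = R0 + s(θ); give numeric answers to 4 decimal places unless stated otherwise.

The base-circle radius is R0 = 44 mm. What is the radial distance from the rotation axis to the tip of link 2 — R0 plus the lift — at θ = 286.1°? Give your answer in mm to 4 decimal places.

segment 1 (0° to 81.6°, dwell): s unchanged at 0.0000
segment 2 (81.6° to 192°, simple-harmonic, h = 7) is passed completely: s = 0.0000 + (7) = 7.0000
segment 3 (192° to 246.8°, simple-harmonic, h = 16) is passed completely: s = 7.0000 + (16) = 23.0000
segment 4 (246.8° to 282.5°, uniform, h = 29) is passed completely: s = 23.0000 + (29) = 52.0000
θ = 286.1° falls in segment 5 (282.5° to 360°, simple-harmonic, h = -52): β = 286.1 − 282.5 = 3.6°, B = 77.5°; Δs = -52/2·(1 − cos(π·0.0465)) = -0.2764; s = 52.0000 − 0.2764 = 51.7236
R = R0 + s = 44 + 51.7236 = 95.7236

95.7236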